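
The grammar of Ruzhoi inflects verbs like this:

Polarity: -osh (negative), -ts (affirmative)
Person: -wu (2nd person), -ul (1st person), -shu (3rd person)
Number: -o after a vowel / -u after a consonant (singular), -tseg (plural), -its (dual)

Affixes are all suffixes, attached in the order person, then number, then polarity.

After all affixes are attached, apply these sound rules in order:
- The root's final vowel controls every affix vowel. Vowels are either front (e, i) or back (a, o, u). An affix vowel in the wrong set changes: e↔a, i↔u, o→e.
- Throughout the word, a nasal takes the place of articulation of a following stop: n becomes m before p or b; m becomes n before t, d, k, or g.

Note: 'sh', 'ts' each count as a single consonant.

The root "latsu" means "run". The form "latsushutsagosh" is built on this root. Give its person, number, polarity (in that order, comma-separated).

Segment: latsu-shu-tseg-osh.
person: -shu → 3rd person.
number: -tseg → plural.
polarity: -osh → negative.

3rd person, plural, negative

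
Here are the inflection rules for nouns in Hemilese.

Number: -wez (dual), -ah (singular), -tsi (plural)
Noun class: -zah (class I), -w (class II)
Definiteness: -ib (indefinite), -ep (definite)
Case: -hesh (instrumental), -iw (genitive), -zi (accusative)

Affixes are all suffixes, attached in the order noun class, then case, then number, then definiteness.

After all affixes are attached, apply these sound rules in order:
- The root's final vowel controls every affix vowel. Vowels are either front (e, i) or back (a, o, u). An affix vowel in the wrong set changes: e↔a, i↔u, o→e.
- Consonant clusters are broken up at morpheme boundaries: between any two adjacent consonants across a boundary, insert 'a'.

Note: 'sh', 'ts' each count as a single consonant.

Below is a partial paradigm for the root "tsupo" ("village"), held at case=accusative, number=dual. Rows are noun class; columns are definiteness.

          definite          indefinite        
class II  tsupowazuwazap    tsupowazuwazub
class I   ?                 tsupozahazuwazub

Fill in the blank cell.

tsupozahazuwazap

Attach noun class class I -zah → tsupozah.
Attach case accusative -zi → tsupozahzi.
Attach number dual -wez → tsupozahziwez.
Attach definiteness definite -ep → tsupozahziwezep.
Apply vowel harmony: tsupozahziwezep → tsupozahzuwazap.
Apply epenthesis: tsupozahzuwazap → tsupozahazuwazap.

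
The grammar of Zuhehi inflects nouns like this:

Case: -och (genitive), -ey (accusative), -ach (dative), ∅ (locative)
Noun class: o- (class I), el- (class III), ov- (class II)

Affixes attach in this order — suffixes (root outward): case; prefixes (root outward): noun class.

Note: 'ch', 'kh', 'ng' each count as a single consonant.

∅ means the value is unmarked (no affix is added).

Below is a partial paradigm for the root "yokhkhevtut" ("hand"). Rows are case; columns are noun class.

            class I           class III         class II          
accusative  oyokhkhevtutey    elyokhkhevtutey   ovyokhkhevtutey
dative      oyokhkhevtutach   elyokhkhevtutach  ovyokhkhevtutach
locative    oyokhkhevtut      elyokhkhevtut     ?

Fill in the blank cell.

Attach noun class class II ov- → ovyokhkhevtut.
case = locative: zero marking, form stays ovyokhkhevtut.

ovyokhkhevtut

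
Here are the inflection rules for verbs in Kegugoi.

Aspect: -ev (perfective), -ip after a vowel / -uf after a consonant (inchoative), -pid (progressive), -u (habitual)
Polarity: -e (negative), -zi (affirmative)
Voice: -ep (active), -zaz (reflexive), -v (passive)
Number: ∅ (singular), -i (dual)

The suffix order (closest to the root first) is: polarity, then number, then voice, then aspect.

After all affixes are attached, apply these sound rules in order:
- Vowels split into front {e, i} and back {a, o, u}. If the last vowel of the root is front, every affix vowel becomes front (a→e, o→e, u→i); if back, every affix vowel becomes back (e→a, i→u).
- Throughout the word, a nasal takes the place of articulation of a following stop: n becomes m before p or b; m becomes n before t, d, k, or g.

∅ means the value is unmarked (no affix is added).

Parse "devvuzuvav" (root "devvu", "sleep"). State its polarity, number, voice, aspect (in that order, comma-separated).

Segment: devvu-zi-v-ev.
polarity: -zi → affirmative.
number: ∅ → singular.
voice: -v → passive.
aspect: -ev → perfective.

affirmative, singular, passive, perfective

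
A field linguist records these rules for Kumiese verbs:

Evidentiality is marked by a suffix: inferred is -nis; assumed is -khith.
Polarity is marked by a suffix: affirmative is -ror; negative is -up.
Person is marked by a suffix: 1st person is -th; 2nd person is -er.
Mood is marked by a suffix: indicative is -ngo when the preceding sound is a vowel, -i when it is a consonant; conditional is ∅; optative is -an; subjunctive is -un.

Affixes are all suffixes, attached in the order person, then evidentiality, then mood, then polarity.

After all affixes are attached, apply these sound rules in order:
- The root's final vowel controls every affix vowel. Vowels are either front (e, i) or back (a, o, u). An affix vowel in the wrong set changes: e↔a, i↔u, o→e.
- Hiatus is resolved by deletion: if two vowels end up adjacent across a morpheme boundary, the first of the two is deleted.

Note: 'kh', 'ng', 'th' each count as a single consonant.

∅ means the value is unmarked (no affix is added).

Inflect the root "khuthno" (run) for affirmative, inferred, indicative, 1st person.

khuthnothnusuror

Attach person 1st person -th → khuthnoth.
Attach evidentiality inferred -nis → khuthnothnis.
Attach mood indicative -i (after consonant 's') → khuthnothnisi.
Attach polarity affirmative -ror → khuthnothnisiror.
Apply vowel harmony: khuthnothnisiror → khuthnothnusuror.
Vowel deletion: no change.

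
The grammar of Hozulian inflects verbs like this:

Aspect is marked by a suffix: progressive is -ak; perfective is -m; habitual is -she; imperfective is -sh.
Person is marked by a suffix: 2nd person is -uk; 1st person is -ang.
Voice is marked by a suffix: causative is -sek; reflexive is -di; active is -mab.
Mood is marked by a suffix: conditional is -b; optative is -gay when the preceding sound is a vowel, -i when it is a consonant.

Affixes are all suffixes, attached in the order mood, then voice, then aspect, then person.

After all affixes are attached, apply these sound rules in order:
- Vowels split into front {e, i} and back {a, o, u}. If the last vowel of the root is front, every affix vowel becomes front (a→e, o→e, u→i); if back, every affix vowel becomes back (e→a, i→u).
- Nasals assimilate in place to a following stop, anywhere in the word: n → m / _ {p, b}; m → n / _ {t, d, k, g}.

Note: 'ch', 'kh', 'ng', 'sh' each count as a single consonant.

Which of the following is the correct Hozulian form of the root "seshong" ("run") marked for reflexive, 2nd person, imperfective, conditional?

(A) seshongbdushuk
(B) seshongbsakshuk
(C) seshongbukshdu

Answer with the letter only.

Attach mood conditional -b → seshongb.
Attach voice reflexive -di → seshongbdi.
Attach aspect imperfective -sh → seshongbdish.
Attach person 2nd person -uk → seshongbdishuk.
Apply vowel harmony: seshongbdishuk → seshongbdushuk.
Nasal assimilation: no change.
So the correct form is seshongbdushuk, option (A).
(B) seshongbsakshuk is wrong: it uses causative instead of reflexive for voice.
(C) seshongbukshdu is wrong: it has the affixes in the wrong order.

A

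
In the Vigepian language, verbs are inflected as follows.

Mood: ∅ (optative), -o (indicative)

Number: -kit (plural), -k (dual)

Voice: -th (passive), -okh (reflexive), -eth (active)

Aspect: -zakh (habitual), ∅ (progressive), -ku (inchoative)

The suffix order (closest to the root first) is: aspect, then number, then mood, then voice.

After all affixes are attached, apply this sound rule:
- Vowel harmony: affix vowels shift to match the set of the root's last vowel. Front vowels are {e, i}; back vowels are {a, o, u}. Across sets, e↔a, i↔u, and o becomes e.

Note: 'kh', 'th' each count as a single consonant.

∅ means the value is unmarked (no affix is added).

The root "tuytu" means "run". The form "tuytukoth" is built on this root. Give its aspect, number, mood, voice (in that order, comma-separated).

Segment: tuytu-k-o-th.
aspect: ∅ → progressive.
number: -k → dual.
mood: -o → indicative.
voice: -th → passive.

progressive, dual, indicative, passive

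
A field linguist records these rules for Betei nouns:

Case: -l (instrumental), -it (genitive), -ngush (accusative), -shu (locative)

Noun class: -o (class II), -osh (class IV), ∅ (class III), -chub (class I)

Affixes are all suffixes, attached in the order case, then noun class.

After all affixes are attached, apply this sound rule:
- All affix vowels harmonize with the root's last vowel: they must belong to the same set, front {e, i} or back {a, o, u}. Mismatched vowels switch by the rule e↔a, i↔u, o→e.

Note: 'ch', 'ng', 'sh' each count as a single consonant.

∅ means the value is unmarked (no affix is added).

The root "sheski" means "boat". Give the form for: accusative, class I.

Attach case accusative -ngush → sheskingush.
Attach noun class class I -chub → sheskingushchub.
Apply vowel harmony: sheskingushchub → sheskingishchib.

sheskingishchib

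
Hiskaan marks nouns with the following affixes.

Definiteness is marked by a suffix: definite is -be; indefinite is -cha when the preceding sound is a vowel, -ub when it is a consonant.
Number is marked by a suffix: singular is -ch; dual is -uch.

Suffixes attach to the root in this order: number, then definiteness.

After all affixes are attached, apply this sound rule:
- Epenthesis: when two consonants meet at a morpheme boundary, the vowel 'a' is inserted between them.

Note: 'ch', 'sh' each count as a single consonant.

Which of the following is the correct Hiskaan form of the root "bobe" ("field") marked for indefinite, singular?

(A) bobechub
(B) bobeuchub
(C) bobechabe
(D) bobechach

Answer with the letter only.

A

Attach number singular -ch → bobech.
Attach definiteness indefinite -ub (after consonant 'ch') → bobechub.
Epenthesis: no change.
So the correct form is bobechub, option (A).
(D) bobechach is wrong: it has the affixes in the wrong order.
(B) bobeuchub is wrong: it uses dual instead of singular for number.
(C) bobechabe is wrong: it uses definite instead of indefinite for definiteness.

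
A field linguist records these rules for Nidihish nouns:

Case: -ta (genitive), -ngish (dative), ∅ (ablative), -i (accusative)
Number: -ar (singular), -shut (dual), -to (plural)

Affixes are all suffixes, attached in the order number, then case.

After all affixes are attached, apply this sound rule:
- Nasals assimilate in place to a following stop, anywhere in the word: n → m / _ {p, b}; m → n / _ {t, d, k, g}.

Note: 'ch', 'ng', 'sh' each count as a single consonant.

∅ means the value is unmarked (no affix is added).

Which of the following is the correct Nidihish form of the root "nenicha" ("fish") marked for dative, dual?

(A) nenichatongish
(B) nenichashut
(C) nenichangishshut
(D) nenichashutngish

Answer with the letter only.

D

Attach number dual -shut → nenichashut.
Attach case dative -ngish → nenichashutngish.
Nasal assimilation: no change.
So the correct form is nenichashutngish, option (D).
(A) nenichatongish is wrong: it uses plural instead of dual for number.
(B) nenichashut is wrong: it uses ablative instead of dative for case.
(C) nenichangishshut is wrong: it has the affixes in the wrong order.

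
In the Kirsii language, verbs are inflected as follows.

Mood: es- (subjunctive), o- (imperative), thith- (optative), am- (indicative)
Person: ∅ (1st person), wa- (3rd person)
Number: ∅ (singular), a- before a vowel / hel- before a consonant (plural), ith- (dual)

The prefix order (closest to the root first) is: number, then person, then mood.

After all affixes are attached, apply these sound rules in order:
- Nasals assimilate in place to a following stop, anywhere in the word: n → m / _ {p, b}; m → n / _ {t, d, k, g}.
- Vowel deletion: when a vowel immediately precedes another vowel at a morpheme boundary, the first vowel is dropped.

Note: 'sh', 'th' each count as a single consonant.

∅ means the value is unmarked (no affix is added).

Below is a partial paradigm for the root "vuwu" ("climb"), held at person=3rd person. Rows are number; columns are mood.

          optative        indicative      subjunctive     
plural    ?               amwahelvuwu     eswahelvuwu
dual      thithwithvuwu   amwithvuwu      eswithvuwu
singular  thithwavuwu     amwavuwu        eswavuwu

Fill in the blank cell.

thithwahelvuwu

Attach number plural hel- (before consonant 'v') → helvuwu.
Attach person 3rd person wa- → wahelvuwu.
Attach mood optative thith- → thithwahelvuwu.
Nasal assimilation: no change.
Vowel deletion: no change.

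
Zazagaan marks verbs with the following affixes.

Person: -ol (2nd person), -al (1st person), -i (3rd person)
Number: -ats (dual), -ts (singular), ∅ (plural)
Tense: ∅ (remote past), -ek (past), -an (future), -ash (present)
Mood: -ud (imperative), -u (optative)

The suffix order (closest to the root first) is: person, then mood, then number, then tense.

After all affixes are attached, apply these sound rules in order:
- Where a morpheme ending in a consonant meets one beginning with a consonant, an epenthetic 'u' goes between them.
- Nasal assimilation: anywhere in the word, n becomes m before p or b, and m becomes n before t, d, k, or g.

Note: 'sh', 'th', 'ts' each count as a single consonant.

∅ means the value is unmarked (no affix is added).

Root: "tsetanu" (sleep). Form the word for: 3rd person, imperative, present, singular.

Attach person 3rd person -i → tsetanui.
Attach mood imperative -ud → tsetanuiud.
Attach number singular -ts → tsetanuiudts.
Attach tense present -ash → tsetanuiudtsash.
Apply epenthesis: tsetanuiudtsash → tsetanuiudutsash.
Nasal assimilation: no change.

tsetanuiudutsash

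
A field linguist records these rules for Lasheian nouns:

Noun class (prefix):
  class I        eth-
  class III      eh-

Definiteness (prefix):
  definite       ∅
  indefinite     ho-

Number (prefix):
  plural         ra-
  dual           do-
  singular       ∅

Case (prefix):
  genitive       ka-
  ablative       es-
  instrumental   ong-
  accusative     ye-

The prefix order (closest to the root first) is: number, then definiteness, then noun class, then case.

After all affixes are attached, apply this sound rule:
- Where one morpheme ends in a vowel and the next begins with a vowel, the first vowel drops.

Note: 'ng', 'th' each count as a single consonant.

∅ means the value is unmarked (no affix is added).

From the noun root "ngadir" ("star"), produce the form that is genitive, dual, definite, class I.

kethdongadir

Attach number dual do- → dongadir.
definiteness = definite: zero marking, form stays dongadir.
Attach noun class class I eth- → ethdongadir.
Attach case genitive ka- → kaethdongadir.
Apply vowel deletion: kaethdongadir → kethdongadir.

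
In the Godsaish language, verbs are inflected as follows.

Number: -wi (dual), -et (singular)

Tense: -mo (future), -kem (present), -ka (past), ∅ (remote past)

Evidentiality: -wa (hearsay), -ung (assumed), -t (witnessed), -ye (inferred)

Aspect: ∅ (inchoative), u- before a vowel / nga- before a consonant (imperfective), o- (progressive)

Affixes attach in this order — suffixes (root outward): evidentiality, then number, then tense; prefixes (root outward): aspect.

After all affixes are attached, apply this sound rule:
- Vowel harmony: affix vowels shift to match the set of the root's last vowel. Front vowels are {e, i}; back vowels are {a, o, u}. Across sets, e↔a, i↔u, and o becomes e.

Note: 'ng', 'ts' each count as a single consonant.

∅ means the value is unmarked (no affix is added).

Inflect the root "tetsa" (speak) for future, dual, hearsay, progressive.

Attach evidentiality hearsay -wa → tetsawa.
Attach number dual -wi → tetsawawi.
Attach tense future -mo → tetsawawimo.
Attach aspect progressive o- → otetsawawimo.
Apply vowel harmony: otetsawawimo → otetsawawumo.

otetsawawumo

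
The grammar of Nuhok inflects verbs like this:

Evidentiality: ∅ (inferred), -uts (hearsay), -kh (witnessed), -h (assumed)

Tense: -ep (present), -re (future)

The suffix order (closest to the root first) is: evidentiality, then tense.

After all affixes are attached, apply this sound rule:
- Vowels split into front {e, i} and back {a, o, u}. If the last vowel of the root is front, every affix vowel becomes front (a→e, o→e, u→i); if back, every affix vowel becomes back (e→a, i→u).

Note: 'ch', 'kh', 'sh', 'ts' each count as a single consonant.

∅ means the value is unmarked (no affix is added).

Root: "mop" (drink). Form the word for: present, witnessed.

mopkhap

Attach evidentiality witnessed -kh → mopkh.
Attach tense present -ep → mopkhep.
Apply vowel harmony: mopkhep → mopkhap.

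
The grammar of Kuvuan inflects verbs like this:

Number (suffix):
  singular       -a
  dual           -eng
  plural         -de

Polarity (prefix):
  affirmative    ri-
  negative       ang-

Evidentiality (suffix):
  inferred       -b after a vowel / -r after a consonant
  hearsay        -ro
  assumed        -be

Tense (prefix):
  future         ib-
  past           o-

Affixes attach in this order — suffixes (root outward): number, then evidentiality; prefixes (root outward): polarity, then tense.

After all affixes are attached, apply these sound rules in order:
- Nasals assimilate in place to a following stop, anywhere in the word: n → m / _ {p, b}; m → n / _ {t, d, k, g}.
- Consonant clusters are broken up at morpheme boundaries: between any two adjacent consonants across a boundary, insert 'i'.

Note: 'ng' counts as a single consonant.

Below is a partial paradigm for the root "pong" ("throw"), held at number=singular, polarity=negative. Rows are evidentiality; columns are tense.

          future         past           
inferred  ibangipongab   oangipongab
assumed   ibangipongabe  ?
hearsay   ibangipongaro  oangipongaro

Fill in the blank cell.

oangipongabe

Attach number singular -a → ponga.
Attach polarity negative ang- → angponga.
Attach tense past o- → oangponga.
Attach evidentiality assumed -be → oangpongabe.
Nasal assimilation: no change.
Apply epenthesis: oangpongabe → oangipongabe.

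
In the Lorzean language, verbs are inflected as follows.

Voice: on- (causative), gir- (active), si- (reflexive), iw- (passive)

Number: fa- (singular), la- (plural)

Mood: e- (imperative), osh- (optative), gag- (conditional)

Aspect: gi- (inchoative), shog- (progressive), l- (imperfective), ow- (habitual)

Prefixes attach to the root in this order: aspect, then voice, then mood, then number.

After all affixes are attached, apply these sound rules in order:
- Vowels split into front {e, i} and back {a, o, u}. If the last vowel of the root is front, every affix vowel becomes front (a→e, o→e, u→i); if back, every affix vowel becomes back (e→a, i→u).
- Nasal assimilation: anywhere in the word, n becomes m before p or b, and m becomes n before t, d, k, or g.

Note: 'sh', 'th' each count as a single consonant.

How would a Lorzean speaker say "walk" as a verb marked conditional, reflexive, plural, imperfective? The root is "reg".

Attach aspect imperfective l- → lreg.
Attach voice reflexive si- → silreg.
Attach mood conditional gag- → gagsilreg.
Attach number plural la- → lagagsilreg.
Apply vowel harmony: lagagsilreg → legegsilreg.
Nasal assimilation: no change.

legegsilreg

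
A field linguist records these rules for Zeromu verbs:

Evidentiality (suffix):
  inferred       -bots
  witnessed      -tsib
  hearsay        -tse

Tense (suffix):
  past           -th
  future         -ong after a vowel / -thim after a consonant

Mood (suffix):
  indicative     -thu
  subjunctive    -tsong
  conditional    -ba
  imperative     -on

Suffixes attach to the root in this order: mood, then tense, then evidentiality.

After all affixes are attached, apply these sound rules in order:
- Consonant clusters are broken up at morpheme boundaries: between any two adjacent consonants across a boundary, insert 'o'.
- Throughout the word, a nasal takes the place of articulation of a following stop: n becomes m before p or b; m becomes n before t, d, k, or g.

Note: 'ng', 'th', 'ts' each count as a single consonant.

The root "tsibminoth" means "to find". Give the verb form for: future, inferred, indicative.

Attach mood indicative -thu → tsibminoththu.
Attach tense future -ong (after vowel 'u') → tsibminoththuong.
Attach evidentiality inferred -bots → tsibminoththuongbots.
Apply epenthesis: tsibminoththuongbots → tsibminothothuongobots.
Nasal assimilation: no change.

tsibminothothuongobots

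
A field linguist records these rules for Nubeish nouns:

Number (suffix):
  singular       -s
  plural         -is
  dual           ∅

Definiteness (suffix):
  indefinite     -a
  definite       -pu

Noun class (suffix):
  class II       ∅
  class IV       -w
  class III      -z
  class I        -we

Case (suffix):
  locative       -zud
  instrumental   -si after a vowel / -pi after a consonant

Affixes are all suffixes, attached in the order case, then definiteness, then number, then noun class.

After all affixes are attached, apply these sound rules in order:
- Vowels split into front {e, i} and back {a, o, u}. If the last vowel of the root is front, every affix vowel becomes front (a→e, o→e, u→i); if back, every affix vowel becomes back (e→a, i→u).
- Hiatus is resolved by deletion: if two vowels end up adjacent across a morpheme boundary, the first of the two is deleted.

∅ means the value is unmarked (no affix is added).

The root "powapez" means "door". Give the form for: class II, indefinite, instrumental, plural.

powapezpis

Attach case instrumental -pi (after consonant 'z') → powapezpi.
Attach definiteness indefinite -a → powapezpia.
Attach number plural -is → powapezpiais.
noun class = class II: zero marking, form stays powapezpiais.
Apply vowel harmony: powapezpiais → powapezpieis.
Apply vowel deletion: powapezpieis → powapezpis.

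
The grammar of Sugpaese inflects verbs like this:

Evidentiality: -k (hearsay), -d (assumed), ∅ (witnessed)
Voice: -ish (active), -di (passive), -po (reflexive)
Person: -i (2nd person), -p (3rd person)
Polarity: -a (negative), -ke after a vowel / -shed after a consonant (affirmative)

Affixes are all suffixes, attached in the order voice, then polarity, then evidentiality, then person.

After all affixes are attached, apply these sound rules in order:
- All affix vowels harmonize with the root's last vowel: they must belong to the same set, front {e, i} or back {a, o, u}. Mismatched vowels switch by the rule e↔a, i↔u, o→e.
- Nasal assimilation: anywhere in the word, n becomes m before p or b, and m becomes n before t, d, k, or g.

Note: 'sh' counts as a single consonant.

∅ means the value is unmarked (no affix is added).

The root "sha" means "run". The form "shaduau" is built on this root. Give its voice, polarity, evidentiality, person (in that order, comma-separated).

Segment: sha-di-a-i.
voice: -di → passive.
polarity: -a → negative.
evidentiality: ∅ → witnessed.
person: -i → 2nd person.

passive, negative, witnessed, 2nd person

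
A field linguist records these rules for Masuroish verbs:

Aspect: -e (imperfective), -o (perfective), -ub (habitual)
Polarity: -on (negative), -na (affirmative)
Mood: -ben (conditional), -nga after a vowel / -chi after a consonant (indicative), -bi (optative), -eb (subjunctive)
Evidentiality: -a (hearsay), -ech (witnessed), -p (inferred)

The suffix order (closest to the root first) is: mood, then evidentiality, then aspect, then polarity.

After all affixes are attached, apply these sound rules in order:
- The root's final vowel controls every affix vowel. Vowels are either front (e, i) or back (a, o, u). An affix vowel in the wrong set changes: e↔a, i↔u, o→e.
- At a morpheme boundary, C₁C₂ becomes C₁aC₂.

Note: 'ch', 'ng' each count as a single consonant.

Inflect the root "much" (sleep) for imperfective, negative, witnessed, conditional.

muchabanachaon

Attach mood conditional -ben → muchben.
Attach evidentiality witnessed -ech → muchbenech.
Attach aspect imperfective -e → muchbeneche.
Attach polarity negative -on → muchbenecheon.
Apply vowel harmony: muchbenecheon → muchbanachaon.
Apply epenthesis: muchbanachaon → muchabanachaon.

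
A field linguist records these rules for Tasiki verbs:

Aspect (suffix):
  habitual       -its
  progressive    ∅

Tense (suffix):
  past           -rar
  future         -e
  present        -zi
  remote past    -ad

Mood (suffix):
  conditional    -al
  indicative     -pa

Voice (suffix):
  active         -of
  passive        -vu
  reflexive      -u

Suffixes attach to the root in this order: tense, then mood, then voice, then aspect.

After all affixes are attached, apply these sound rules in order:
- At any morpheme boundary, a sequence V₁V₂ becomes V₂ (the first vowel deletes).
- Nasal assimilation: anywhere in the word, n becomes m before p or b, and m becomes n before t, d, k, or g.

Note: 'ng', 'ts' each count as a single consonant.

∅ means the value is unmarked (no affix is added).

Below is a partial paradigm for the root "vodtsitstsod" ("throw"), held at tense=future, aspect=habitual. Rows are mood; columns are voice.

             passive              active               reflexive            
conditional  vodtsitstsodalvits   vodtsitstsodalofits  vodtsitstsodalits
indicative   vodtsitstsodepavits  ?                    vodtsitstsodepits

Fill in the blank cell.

Attach tense future -e → vodtsitstsode.
Attach mood indicative -pa → vodtsitstsodepa.
Attach voice active -of → vodtsitstsodepaof.
Attach aspect habitual -its → vodtsitstsodepaofits.
Apply vowel deletion: vodtsitstsodepaofits → vodtsitstsodepofits.
Nasal assimilation: no change.

vodtsitstsodepofits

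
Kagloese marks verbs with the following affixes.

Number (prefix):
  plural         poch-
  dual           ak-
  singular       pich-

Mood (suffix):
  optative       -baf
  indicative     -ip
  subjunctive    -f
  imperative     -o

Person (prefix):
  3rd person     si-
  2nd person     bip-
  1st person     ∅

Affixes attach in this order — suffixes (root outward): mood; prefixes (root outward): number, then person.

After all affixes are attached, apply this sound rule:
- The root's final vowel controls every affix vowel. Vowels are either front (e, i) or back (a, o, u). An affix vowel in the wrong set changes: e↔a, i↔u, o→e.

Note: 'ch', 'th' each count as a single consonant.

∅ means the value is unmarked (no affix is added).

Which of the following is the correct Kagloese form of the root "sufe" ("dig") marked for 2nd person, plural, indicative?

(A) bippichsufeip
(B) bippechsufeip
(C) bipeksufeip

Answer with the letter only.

B

Attach number plural poch- → pochsufe.
Attach person 2nd person bip- → bippochsufe.
Attach mood indicative -ip → bippochsufeip.
Apply vowel harmony: bippochsufeip → bippechsufeip.
So the correct form is bippechsufeip, option (B).
(A) bippichsufeip is wrong: it uses singular instead of plural for number.
(C) bipeksufeip is wrong: it uses dual instead of plural for number.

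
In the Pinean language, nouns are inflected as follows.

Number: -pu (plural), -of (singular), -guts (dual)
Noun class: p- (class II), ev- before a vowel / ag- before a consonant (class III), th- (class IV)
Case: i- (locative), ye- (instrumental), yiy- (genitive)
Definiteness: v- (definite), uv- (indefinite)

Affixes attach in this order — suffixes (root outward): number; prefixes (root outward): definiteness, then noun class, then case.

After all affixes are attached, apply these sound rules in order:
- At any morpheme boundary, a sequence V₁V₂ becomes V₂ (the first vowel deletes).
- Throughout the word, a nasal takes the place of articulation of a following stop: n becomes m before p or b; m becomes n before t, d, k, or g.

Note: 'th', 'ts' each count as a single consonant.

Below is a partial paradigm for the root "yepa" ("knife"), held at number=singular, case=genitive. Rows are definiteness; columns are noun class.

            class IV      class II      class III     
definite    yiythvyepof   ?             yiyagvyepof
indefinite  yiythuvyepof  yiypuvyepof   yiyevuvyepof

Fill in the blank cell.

Attach number singular -of → yepaof.
Attach definiteness definite v- → vyepaof.
Attach noun class class II p- → pvyepaof.
Attach case genitive yiy- → yiypvyepaof.
Apply vowel deletion: yiypvyepaof → yiypvyepof.
Nasal assimilation: no change.

yiypvyepof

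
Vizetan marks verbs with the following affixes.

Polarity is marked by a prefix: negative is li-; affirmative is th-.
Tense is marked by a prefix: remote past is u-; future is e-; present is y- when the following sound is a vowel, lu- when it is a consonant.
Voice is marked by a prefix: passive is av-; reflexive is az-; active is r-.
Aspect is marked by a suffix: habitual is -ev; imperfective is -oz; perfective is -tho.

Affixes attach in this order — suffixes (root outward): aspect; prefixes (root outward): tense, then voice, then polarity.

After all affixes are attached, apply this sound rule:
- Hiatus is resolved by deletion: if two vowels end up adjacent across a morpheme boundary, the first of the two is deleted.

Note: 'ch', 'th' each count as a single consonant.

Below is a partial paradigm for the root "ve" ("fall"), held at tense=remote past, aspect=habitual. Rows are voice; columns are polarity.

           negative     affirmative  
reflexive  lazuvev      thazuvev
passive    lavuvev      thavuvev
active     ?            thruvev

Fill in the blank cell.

Attach tense remote past u- → uve.
Attach voice active r- → ruve.
Attach polarity negative li- → liruve.
Attach aspect habitual -ev → liruveev.
Apply vowel deletion: liruveev → liruvev.

liruvev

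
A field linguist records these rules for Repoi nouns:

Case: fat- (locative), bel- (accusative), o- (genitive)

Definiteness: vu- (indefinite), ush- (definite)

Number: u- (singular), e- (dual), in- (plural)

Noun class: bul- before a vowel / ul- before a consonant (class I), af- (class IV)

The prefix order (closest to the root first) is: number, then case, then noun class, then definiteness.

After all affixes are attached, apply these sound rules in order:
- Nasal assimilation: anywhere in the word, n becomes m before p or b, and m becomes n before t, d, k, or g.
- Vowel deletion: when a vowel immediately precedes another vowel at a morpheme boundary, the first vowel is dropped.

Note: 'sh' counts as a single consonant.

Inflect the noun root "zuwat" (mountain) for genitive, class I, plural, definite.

ushbulinzuwat

Attach number plural in- → inzuwat.
Attach case genitive o- → oinzuwat.
Attach noun class class I bul- (before vowel 'o') → buloinzuwat.
Attach definiteness definite ush- → ushbuloinzuwat.
Nasal assimilation: no change.
Apply vowel deletion: ushbuloinzuwat → ushbulinzuwat.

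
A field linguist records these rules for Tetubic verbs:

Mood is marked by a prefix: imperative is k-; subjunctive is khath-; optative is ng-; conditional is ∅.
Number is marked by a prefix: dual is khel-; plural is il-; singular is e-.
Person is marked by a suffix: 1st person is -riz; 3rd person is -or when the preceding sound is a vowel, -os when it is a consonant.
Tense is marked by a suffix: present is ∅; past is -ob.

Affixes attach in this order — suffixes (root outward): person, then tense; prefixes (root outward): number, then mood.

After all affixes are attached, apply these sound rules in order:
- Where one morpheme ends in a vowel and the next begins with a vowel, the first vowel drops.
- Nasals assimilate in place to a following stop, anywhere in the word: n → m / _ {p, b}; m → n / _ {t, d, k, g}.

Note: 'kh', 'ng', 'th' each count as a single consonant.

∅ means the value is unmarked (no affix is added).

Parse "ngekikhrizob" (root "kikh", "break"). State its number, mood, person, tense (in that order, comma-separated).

singular, optative, 1st person, past

Segment: ng-e-kikh-riz-ob.
number: e- → singular.
mood: ng- → optative.
person: -riz → 1st person.
tense: -ob → past.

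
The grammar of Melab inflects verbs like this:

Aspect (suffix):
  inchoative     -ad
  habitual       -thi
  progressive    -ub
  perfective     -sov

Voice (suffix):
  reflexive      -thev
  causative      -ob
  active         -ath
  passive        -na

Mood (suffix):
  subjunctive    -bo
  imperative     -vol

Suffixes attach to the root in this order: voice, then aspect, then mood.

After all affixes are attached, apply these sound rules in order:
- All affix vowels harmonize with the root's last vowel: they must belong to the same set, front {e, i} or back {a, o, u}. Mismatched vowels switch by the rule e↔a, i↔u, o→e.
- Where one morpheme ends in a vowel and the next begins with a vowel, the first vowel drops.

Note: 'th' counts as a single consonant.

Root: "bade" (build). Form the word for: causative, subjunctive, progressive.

badebibbe

Attach voice causative -ob → badeob.
Attach aspect progressive -ub → badeobub.
Attach mood subjunctive -bo → badeobubbo.
Apply vowel harmony: badeobubbo → badeebibbe.
Apply vowel deletion: badeebibbe → badebibbe.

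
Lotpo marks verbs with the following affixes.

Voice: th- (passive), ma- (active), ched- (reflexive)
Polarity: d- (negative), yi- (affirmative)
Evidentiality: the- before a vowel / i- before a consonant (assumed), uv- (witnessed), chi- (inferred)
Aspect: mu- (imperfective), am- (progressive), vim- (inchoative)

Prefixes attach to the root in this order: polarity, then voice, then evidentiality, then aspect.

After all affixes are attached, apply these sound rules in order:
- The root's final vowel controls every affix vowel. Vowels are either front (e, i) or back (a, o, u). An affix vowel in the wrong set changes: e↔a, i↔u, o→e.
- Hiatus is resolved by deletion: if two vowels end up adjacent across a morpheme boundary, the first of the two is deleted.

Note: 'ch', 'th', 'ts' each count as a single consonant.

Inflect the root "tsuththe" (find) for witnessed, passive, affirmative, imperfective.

mivthyitsuththe

Attach polarity affirmative yi- → yitsuththe.
Attach voice passive th- → thyitsuththe.
Attach evidentiality witnessed uv- → uvthyitsuththe.
Attach aspect imperfective mu- → muuvthyitsuththe.
Apply vowel harmony: muuvthyitsuththe → miivthyitsuththe.
Apply vowel deletion: miivthyitsuththe → mivthyitsuththe.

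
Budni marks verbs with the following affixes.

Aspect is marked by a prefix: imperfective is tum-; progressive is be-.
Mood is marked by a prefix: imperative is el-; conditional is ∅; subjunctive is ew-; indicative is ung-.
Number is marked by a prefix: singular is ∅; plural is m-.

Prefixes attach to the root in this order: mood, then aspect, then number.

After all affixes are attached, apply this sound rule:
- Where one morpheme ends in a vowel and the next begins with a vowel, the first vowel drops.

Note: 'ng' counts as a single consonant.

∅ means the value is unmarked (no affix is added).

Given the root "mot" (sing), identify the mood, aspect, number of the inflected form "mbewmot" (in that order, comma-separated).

subjunctive, progressive, plural

Segment: m-be-ew-mot.
mood: ew- → subjunctive.
aspect: be- → progressive.
number: m- → plural.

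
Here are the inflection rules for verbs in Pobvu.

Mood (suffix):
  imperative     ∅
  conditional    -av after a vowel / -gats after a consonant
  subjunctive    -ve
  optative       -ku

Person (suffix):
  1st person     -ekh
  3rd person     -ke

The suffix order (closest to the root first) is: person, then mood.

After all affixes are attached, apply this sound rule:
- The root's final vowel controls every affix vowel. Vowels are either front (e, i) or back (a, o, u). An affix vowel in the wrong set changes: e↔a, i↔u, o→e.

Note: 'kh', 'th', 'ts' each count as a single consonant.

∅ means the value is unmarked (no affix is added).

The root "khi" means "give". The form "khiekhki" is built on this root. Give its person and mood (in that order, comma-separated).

Segment: khi-ekh-ku.
person: -ekh → 1st person.
mood: -ku → optative.

1st person, optative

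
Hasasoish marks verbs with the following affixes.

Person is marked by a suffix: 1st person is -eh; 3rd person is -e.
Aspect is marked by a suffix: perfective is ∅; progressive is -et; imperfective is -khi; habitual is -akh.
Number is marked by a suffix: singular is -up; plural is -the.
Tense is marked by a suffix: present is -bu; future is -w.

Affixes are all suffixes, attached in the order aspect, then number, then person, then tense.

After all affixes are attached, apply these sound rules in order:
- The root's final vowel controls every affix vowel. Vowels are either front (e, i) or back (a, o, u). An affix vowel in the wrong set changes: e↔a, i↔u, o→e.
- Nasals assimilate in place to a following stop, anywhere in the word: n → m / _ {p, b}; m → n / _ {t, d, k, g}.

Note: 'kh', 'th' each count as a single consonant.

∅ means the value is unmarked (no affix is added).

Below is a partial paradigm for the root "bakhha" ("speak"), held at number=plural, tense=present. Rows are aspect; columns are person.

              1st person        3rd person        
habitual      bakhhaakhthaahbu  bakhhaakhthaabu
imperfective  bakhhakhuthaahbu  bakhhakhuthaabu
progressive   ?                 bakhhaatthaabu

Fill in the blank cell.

Attach aspect progressive -et → bakhhaet.
Attach number plural -the → bakhhaetthe.
Attach person 1st person -eh → bakhhaettheeh.
Attach tense present -bu → bakhhaettheehbu.
Apply vowel harmony: bakhhaettheehbu → bakhhaatthaahbu.
Nasal assimilation: no change.

bakhhaatthaahbu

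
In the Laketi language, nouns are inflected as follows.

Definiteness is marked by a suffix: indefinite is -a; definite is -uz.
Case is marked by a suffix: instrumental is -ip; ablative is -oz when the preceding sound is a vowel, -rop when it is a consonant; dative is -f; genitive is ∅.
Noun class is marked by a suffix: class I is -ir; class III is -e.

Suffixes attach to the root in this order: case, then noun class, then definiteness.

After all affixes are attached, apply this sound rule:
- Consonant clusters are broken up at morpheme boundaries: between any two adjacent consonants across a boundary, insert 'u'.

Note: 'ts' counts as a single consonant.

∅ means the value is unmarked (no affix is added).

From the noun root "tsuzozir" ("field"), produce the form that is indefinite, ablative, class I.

Attach case ablative -rop (after consonant 'r') → tsuzozirrop.
Attach noun class class I -ir → tsuzozirropir.
Attach definiteness indefinite -a → tsuzozirropira.
Apply epenthesis: tsuzozirropira → tsuzoziruropira.

tsuzoziruropira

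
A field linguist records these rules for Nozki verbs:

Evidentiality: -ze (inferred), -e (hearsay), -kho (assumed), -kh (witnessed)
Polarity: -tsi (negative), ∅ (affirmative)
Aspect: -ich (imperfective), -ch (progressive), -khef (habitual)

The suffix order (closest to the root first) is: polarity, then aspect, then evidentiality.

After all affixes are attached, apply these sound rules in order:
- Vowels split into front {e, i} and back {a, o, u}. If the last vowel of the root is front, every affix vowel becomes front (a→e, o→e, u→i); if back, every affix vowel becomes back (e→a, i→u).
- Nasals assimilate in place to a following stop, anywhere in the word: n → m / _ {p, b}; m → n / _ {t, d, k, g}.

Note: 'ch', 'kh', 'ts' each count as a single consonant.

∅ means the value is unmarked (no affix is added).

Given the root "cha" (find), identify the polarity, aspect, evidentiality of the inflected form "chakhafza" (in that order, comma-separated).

affirmative, habitual, inferred

Segment: cha-khef-ze.
polarity: ∅ → affirmative.
aspect: -khef → habitual.
evidentiality: -ze → inferred.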